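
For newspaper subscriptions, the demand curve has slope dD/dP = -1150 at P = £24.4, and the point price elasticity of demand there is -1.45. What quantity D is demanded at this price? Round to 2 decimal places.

Ed = (dD/dP)·(P/D) ⇒ D = (dD/dP)·P/Ed = (-1150)·24.4/(-1.45) = 19351.7241…

19351.72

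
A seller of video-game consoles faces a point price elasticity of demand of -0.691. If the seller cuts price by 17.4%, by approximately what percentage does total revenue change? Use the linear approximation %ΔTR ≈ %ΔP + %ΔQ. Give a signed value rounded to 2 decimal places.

%ΔQ ≈ Ed × %ΔP = (-0.691) × (-17.4%) = +12.0234%
%ΔTR ≈ %ΔP + %ΔQ = (-17.4%) + (+12.0234%) = -5.3766%

-5.38%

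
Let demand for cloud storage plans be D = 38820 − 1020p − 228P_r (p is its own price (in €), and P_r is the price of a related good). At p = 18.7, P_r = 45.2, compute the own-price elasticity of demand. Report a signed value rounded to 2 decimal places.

At the given values, D = 38820 − 1020(18.7) − 228(45.2) = 9440.4.
∂D/∂p = −1020.
E = (-1020) × (18.7/9440.4) = -2.0204…

-2.02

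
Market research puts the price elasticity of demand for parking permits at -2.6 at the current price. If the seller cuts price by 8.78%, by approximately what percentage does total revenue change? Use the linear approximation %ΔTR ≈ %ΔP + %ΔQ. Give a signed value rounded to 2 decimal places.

+14.05%

%ΔQ ≈ Ed × %ΔP = (-2.6) × (-8.78%) = +22.8280%
%ΔTR ≈ %ΔP + %ΔQ = (-8.78%) + (+22.8280%) = +14.0480%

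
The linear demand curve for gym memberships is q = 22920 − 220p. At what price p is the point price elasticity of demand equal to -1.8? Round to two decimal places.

66.97

Ed = −220p/(22920 − 220p). Set this equal to -1.8:
220p = 1.8·(22920 − 220p) ⇒ 220p(1 + 1.8) = 1.8·22920
p = 1.8·22920 / (220·2.8) = 66.9740…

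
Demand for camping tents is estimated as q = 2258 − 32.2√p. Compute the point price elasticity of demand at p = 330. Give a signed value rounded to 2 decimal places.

-0.17

dq/dp = −32.2/(2√p) = -0.886276. At p = 330, q = 1673.06.
Ed = (dq/dp)·(p/q) = (-0.886276) × (330/1673.06) = -0.1748…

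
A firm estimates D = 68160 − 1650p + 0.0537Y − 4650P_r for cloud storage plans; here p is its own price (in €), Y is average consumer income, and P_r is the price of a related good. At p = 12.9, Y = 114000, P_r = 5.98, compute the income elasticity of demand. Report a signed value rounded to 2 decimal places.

0.24

At the given values, D = 68160 − 1650(12.9) + 0.0537(114000) − 4650(5.98) = 25189.8.
∂D/∂Y = 0.0537.
E = (0.0537) × (114000/25189.8) = 0.2430…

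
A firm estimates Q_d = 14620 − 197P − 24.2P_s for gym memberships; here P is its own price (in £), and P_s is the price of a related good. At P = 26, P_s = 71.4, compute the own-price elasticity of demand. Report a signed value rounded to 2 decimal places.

At the given values, Q_d = 14620 − 197(26) − 24.2(71.4) = 7770.12.
∂Q_d/∂P = −197.
E = (-197) × (26/7770.12) = -0.6591…

-0.66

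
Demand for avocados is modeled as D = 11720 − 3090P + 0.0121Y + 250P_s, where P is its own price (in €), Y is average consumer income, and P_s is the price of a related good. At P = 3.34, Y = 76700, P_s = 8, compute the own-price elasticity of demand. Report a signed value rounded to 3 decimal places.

-2.385

At the given values, D = 11720 − 3090(3.34) + 0.0121(76700) + 250(8) = 4327.47.
∂D/∂P = −3090.
E = (-3090) × (3.34/4327.47) = -2.38490…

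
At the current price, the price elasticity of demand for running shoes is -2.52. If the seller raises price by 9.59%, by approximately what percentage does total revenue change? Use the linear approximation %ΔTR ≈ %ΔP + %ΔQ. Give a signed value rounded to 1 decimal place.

%ΔQ ≈ Ed × %ΔP = (-2.52) × (+9.59%) = -24.1668%
%ΔTR ≈ %ΔP + %ΔQ = (+9.59%) + (-24.1668%) = -14.5768%

-14.6%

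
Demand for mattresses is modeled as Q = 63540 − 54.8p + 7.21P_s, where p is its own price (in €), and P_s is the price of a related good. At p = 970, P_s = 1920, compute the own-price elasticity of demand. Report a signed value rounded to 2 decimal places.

-2.19

At the given values, Q = 63540 − 54.8(970) + 7.21(1920) = 24227.2.
∂Q/∂p = −54.8.
E = (-54.8) × (970/24227.2) = -2.1940…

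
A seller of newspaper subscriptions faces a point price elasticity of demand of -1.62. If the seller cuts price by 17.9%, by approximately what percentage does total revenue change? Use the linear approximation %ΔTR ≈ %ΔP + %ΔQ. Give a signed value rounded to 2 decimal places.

%ΔQ ≈ Ed × %ΔP = (-1.62) × (-17.9%) = +28.9980%
%ΔTR ≈ %ΔP + %ΔQ = (-17.9%) + (+28.9980%) = +11.0980%

+11.10%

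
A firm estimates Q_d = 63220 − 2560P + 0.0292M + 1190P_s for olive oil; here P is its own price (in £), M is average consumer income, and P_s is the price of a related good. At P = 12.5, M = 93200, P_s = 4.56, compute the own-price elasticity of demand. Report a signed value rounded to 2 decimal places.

At the given values, Q_d = 63220 − 2560(12.5) + 0.0292(93200) + 1190(4.56) = 39367.84.
∂Q_d/∂P = −2560.
E = (-2560) × (12.5/39367.84) = -0.8128…

-0.81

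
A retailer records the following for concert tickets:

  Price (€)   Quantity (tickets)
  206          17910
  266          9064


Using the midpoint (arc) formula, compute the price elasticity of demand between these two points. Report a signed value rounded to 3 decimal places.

%ΔQ = (9064 − 17910) / [(17910 + 9064)/2] = -8846/13487 = -0.655890…
%ΔP = (266 − 206) / [(206 + 266)/2] = 60/236 = 0.254237…
Arc Ed = %ΔQ / %ΔP = (-8846/13487) / (60/236) = -2.57983…

-2.580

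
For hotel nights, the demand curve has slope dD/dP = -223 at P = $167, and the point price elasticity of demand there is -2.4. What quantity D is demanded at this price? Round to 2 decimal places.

15517.08

Ed = (dD/dP)·(P/D) ⇒ D = (dD/dP)·P/Ed = (-223)·167/(-2.4) = 15517.0833…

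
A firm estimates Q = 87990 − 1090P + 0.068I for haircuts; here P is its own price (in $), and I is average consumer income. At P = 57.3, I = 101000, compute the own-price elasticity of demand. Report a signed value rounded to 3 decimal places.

At the given values, Q = 87990 − 1090(57.3) + 0.068(101000) = 32401.
∂Q/∂P = −1090.
E = (-1090) × (57.3/32401) = -1.92762…

-1.928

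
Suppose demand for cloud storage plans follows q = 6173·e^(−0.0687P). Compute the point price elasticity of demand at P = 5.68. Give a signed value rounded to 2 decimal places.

-0.39

dq/dP = −0.0687·q = -287.068. At P = 5.68, q = 4178.57.
Ed = (dq/dP)·(P/q) = (-287.068) × (5.68/4178.57) = -0.3902…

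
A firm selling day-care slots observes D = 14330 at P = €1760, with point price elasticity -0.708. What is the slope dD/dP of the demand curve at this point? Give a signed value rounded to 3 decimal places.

Ed = (dD/dP)·(P/D) ⇒ dD/dP = Ed·D/P = (-0.708)·14330/1760 = -5.76456…

-5.765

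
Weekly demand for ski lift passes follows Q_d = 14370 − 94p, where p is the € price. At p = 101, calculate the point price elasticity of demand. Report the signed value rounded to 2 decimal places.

-1.95

dQ_d/dp = −94. At p = 101, Q_d = 14370 − 94(101) = 4876.
Ed = (dQ_d/dp)·(p/Q_d) = −94 × (101/4876) = -1.9470…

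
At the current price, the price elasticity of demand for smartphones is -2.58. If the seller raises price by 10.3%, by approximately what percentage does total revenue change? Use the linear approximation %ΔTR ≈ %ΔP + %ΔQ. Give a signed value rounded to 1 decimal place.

-16.3%

%ΔQ ≈ Ed × %ΔP = (-2.58) × (+10.3%) = -26.5740%
%ΔTR ≈ %ΔP + %ΔQ = (+10.3%) + (-26.5740%) = -16.2740%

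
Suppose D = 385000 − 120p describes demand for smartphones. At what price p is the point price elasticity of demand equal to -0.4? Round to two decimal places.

916.67

Ed = −120p/(385000 − 120p). Set this equal to -0.4:
120p = 0.4·(385000 − 120p) ⇒ 120p(1 + 0.4) = 0.4·385000
p = 0.4·385000 / (120·1.4) = 916.6666…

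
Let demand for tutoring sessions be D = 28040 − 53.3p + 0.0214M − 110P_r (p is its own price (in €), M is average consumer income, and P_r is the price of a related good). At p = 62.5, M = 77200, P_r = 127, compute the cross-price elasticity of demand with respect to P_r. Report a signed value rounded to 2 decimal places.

-1.13

At the given values, D = 28040 − 53.3(62.5) + 0.0214(77200) − 110(127) = 12390.83.
∂D/∂P_r = -110.
E = (-110) × (127/12390.83) = -1.1274…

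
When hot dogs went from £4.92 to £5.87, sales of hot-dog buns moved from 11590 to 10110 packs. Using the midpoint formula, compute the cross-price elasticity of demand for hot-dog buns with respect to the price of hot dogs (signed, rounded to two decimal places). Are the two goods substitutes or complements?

-0.77; complements

%ΔQ_{hot-dog buns} = (10110 − 11590)/avg = -1480/10850 = -0.136405…
%ΔP_{hot dogs} = (5.87 − 4.92)/avg = 0.95/5.395 = 0.176088…
E_cross = (-1480/10850) / (0.95/5.395) = -0.7746…
E_cross < 0 ⇒ the goods are complements.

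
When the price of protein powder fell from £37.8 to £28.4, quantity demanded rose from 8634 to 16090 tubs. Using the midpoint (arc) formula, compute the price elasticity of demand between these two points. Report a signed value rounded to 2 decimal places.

%ΔQ = (16090 − 8634) / [(8634 + 16090)/2] = 7456/12362 = 0.603138…
%ΔP = (28.4 − 37.8) / [(37.8 + 28.4)/2] = -9.4/33.1 = -0.283987…
Arc Ed = %ΔQ / %ΔP = (7456/12362) / (-9.4/33.1) = -2.1238…

-2.12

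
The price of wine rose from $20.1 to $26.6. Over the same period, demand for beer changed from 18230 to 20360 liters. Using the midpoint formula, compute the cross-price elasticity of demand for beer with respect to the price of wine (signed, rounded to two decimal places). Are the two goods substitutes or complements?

%ΔQ_{beer} = (20360 − 18230)/avg = 2130/19295 = 0.110391…
%ΔP_{wine} = (26.6 − 20.1)/avg = 6.5/23.35 = 0.278372…
E_cross = (2130/19295) / (6.5/23.35) = 0.3965…
E_cross > 0 ⇒ the goods are substitutes.

0.40; substitutes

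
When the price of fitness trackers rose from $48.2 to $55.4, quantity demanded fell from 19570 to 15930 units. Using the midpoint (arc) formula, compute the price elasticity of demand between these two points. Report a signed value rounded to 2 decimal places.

-1.48

%ΔQ = (15930 − 19570) / [(19570 + 15930)/2] = -3640/17750 = -0.205070…
%ΔP = (55.4 − 48.2) / [(48.2 + 55.4)/2] = 7.2/51.8 = 0.138996…
Arc Ed = %ΔQ / %ΔP = (-3640/17750) / (7.2/51.8) = -1.4753…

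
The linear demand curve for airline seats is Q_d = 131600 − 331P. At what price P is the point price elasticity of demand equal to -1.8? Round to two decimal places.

Ed = −331P/(131600 − 331P). Set this equal to -1.8:
331P = 1.8·(131600 − 331P) ⇒ 331P(1 + 1.8) = 1.8·131600
P = 1.8·131600 / (331·2.8) = 255.5891…

255.59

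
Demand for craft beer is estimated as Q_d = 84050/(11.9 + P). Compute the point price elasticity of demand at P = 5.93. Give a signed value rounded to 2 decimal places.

-0.33

dQ_d/dP = −84050/(11.9 + P)² = -264.384. At P = 5.93, Q_d = 4713.97.
Ed = (dQ_d/dP)·(P/Q_d) = (-264.384) × (5.93/4713.97) = -0.3325…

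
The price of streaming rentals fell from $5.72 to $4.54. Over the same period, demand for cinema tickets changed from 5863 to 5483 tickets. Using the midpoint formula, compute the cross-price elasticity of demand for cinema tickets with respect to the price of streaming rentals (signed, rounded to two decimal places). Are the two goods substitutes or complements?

%ΔQ_{cinema tickets} = (5483 − 5863)/avg = -380/5673 = -0.066983…
%ΔP_{streaming rentals} = (4.54 − 5.72)/avg = -1.18/5.13 = -0.230019…
E_cross = (-380/5673) / (-1.18/5.13) = 0.2912…
E_cross > 0 ⇒ the goods are substitutes.

0.29; substitutes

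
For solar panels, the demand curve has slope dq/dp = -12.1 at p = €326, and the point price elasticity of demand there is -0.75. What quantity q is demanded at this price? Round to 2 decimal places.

5259.47

Ed = (dq/dp)·(p/q) ⇒ q = (dq/dp)·p/Ed = (-12.1)·326/(-0.75) = 5259.4666…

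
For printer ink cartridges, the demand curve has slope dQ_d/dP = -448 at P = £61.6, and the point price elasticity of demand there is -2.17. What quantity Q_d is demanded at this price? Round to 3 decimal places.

Ed = (dQ_d/dP)·(P/Q_d) ⇒ Q_d = (dQ_d/dP)·P/Ed = (-448)·61.6/(-2.17) = 12717.41935…

12717.419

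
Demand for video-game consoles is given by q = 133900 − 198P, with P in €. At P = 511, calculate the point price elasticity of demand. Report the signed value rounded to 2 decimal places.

dq/dP = −198. At P = 511, q = 133900 − 198(511) = 32722.
Ed = (dq/dP)·(P/q) = −198 × (511/32722) = -3.0920…

-3.09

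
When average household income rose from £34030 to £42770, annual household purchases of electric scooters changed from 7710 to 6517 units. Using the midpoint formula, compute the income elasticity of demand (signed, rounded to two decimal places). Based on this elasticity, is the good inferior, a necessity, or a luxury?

%ΔQ = (6517 − 7710)/[( 7710 + 6517)/2] = -1193/7113.5 = -0.167709…
%ΔIncome = (42770 − 34030)/[( 34030 + 42770)/2] = 8740/38400 = 0.227604…
E_income = (-1193/7113.5) / (8740/38400) = -0.7368…
E_income < 0 ⇒ inferior good.

-0.74; inferior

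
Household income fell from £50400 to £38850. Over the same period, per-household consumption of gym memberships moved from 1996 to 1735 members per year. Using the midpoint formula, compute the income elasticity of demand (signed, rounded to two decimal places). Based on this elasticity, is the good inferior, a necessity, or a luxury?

0.54; necessity

%ΔQ = (1735 − 1996)/[( 1996 + 1735)/2] = -261/1865.5 = -0.139908…
%ΔIncome = (38850 − 50400)/[( 50400 + 38850)/2] = -11550/44625 = -0.258823…
E_income = (-261/1865.5) / (-11550/44625) = 0.5405…
0 < E_income < 1 ⇒ normal good, necessity.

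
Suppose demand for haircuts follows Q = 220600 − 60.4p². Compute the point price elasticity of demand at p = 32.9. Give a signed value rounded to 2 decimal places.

-0.84

dQ/dp = −2·60.4·p = -3974.32. At p = 32.9, Q = 155222.436.
Ed = (dQ/dp)·(p/Q) = (-3974.32) × (32.9/155222.436) = -0.8423…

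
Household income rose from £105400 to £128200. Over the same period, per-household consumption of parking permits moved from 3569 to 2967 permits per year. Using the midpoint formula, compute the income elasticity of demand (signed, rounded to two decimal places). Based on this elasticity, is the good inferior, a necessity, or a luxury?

%ΔQ = (2967 − 3569)/[( 3569 + 2967)/2] = -602/3268 = -0.184210…
%ΔIncome = (128200 − 105400)/[( 105400 + 128200)/2] = 22800/116800 = 0.195205…
E_income = (-602/3268) / (22800/116800) = -0.9436…
E_income < 0 ⇒ inferior good.

-0.94; inferior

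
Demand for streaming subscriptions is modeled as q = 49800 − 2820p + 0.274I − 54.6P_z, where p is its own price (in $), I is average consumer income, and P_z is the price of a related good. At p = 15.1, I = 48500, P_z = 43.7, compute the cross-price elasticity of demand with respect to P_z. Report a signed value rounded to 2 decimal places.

At the given values, q = 49800 − 2820(15.1) + 0.274(48500) − 54.6(43.7) = 18120.98.
∂q/∂P_z = -54.6.
E = (-54.6) × (43.7/18120.98) = -0.1316…

-0.13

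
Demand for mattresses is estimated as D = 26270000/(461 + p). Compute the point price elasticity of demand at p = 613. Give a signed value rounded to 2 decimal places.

-0.57

dD/dp = −26270000/(461 + p)² = -22.7746. At p = 613, D = 24460.
Ed = (dD/dp)·(p/D) = (-22.7746) × (613/24460) = -0.5707…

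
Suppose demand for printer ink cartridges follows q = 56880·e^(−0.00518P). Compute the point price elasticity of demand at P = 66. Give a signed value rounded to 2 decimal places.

-0.34

dq/dP = −0.00518·q = -209.321. At P = 66, q = 40409.5.
Ed = (dq/dP)·(P/q) = (-209.321) × (66/40409.5) = -0.3418…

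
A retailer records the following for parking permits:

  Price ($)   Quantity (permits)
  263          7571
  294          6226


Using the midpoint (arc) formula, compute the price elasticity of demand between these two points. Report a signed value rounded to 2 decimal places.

-1.75

%ΔQ = (6226 − 7571) / [(7571 + 6226)/2] = -1345/6898.5 = -0.194969…
%ΔP = (294 − 263) / [(263 + 294)/2] = 31/278.5 = 0.111310…
Arc Ed = %ΔQ / %ΔP = (-1345/6898.5) / (31/278.5) = -1.7515…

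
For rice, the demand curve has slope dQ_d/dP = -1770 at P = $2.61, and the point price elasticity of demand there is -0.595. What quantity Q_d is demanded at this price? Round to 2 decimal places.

7764.20

Ed = (dQ_d/dP)·(P/Q_d) ⇒ Q_d = (dQ_d/dP)·P/Ed = (-1770)·2.61/(-0.595) = 7764.2016…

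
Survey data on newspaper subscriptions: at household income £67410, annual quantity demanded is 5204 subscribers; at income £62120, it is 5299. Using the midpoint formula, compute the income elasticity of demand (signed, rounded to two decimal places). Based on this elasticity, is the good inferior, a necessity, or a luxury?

-0.22; inferior

%ΔQ = (5299 − 5204)/[( 5204 + 5299)/2] = 95/5251.5 = 0.018090…
%ΔIncome = (62120 − 67410)/[( 67410 + 62120)/2] = -5290/64765 = -0.081679…
E_income = (95/5251.5) / (-5290/64765) = -0.2214…
E_income < 0 ⇒ inferior good.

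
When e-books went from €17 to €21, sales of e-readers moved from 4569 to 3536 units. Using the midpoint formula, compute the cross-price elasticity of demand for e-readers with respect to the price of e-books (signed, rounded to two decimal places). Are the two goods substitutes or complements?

-1.21; complements

%ΔQ_{e-readers} = (3536 − 4569)/avg = -1033/4052.5 = -0.254904…
%ΔP_{e-books} = (21 − 17)/avg = 4/19 = 0.210526…
E_cross = (-1033/4052.5) / (4/19) = -1.2107…
E_cross < 0 ⇒ the goods are complements.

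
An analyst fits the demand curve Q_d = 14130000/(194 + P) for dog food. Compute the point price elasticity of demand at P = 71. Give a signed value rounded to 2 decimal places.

dQ_d/dP = −14130000/(194 + P)² = -201.21. At P = 71, Q_d = 53320.8.
Ed = (dQ_d/dP)·(P/Q_d) = (-201.21) × (71/53320.8) = -0.2679…

-0.27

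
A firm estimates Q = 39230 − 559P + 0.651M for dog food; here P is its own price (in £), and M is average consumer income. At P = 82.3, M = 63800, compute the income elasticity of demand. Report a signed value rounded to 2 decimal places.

At the given values, Q = 39230 − 559(82.3) + 0.651(63800) = 34758.1.
∂Q/∂M = 0.651.
E = (0.651) × (63800/34758.1) = 1.1949…

1.19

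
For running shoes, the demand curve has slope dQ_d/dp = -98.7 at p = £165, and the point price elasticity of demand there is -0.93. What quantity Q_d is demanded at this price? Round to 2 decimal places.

17511.29

Ed = (dQ_d/dp)·(p/Q_d) ⇒ Q_d = (dQ_d/dp)·p/Ed = (-98.7)·165/(-0.93) = 17511.2903…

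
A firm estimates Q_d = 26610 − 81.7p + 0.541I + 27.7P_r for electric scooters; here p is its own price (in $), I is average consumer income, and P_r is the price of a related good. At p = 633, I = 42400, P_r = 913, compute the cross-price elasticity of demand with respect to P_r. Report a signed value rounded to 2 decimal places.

1.09

At the given values, Q_d = 26610 − 81.7(633) + 0.541(42400) + 27.7(913) = 23122.4.
∂Q_d/∂P_r = 27.7.
E = (27.7) × (913/23122.4) = 1.0937…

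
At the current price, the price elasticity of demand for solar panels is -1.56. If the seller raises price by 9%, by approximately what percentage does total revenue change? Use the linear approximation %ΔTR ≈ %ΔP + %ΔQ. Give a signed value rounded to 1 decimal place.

-5.0%

%ΔQ ≈ Ed × %ΔP = (-1.56) × (+9%) = -14.0400%
%ΔTR ≈ %ΔP + %ΔQ = (+9%) + (-14.0400%) = -5.0400%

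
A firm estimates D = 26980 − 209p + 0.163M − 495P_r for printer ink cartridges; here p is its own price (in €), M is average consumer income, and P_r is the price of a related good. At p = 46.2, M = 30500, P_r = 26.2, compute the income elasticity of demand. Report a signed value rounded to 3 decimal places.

At the given values, D = 26980 − 209(46.2) + 0.163(30500) − 495(26.2) = 9326.7.
∂D/∂M = 0.163.
E = (0.163) × (30500/9326.7) = 0.53303…

0.533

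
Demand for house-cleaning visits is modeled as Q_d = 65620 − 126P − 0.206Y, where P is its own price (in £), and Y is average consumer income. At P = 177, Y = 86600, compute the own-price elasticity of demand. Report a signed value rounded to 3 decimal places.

At the given values, Q_d = 65620 − 126(177) − 0.206(86600) = 25478.4.
∂Q_d/∂P = −126.
E = (-126) × (177/25478.4) = -0.87532…

-0.875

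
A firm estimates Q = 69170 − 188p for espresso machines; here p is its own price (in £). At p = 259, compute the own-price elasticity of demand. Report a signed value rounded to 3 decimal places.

At the given values, Q = 69170 − 188(259) = 20478.
∂Q/∂p = −188.
E = (-188) × (259/20478) = -2.37777…

-2.378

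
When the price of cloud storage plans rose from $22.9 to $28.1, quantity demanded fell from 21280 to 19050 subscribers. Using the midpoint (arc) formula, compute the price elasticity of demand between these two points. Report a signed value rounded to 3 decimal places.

%ΔQ = (19050 − 21280) / [(21280 + 19050)/2] = -2230/20165 = -0.110587…
%ΔP = (28.1 − 22.9) / [(22.9 + 28.1)/2] = 5.2/25.5 = 0.203921…
Arc Ed = %ΔQ / %ΔP = (-2230/20165) / (5.2/25.5) = -0.54230…

-0.542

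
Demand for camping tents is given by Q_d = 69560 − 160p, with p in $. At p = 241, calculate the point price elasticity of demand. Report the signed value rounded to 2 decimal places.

dQ_d/dp = −160. At p = 241, Q_d = 69560 − 160(241) = 31000.
Ed = (dQ_d/dp)·(p/Q_d) = −160 × (241/31000) = -1.2438…

-1.24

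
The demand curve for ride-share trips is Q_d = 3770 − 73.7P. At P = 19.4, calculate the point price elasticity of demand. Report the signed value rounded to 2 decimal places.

-0.61

dQ_d/dP = −73.7. At P = 19.4, Q_d = 3770 − 73.7(19.4) = 2340.22.
Ed = (dQ_d/dP)·(P/Q_d) = −73.7 × (19.4/2340.22) = -0.6109…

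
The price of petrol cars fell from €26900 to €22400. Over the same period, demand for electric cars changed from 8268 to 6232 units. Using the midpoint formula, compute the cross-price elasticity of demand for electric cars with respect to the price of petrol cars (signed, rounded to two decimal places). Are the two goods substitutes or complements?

1.54; substitutes

%ΔQ_{electric cars} = (6232 − 8268)/avg = -2036/7250 = -0.280827…
%ΔP_{petrol cars} = (22400 − 26900)/avg = -4500/24650 = -0.182555…
E_cross = (-2036/7250) / (-4500/24650) = 1.5383…
E_cross > 0 ⇒ the goods are substitutes.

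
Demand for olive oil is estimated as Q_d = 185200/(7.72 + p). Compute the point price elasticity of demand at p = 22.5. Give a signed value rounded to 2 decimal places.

dQ_d/dp = −185200/(7.72 + p)² = -202.793. At p = 22.5, Q_d = 6128.39.
Ed = (dQ_d/dp)·(p/Q_d) = (-202.793) × (22.5/6128.39) = -0.7445…

-0.74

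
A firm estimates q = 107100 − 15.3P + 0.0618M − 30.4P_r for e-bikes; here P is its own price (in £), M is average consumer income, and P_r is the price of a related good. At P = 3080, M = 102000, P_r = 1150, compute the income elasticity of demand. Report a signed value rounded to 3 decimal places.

0.201

At the given values, q = 107100 − 15.3(3080) + 0.0618(102000) − 30.4(1150) = 31319.6.
∂q/∂M = 0.0618.
E = (0.0618) × (102000/31319.6) = 0.20126…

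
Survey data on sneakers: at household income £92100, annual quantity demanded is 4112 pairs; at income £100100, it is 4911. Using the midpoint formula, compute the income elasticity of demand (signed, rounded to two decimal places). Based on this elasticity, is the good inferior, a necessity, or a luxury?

%ΔQ = (4911 − 4112)/[( 4112 + 4911)/2] = 799/4511.5 = 0.177102…
%ΔIncome = (100100 − 92100)/[( 92100 + 100100)/2] = 8000/96100 = 0.083246…
E_income = (799/4511.5) / (8000/96100) = 2.1274…
E_income > 1 ⇒ normal good, luxury.

2.13; luxury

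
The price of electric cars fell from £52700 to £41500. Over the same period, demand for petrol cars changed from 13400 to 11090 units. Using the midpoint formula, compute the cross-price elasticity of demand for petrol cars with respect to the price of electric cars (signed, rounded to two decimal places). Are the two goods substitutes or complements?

0.79; substitutes

%ΔQ_{petrol cars} = (11090 − 13400)/avg = -2310/12245 = -0.188648…
%ΔP_{electric cars} = (41500 − 52700)/avg = -11200/47100 = -0.237791…
E_cross = (-2310/12245) / (-11200/47100) = 0.7933…
E_cross > 0 ⇒ the goods are substitutes.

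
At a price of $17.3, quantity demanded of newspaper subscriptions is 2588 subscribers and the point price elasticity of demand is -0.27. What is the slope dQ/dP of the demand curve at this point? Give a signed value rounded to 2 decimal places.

-40.39

Ed = (dQ/dP)·(P/Q) ⇒ dQ/dP = Ed·Q/P = (-0.27)·2588/17.3 = -40.3907…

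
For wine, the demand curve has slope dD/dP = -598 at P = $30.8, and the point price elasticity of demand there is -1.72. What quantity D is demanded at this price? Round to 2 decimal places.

10708.37

Ed = (dD/dP)·(P/D) ⇒ D = (dD/dP)·P/Ed = (-598)·30.8/(-1.72) = 10708.3720…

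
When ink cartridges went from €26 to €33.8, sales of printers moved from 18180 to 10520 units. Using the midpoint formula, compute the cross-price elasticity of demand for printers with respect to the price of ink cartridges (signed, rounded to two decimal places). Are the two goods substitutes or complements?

-2.05; complements

%ΔQ_{printers} = (10520 − 18180)/avg = -7660/14350 = -0.533797…
%ΔP_{ink cartridges} = (33.8 − 26)/avg = 7.8/29.9 = 0.260869…
E_cross = (-7660/14350) / (7.8/29.9) = -2.0462…
E_cross < 0 ⇒ the goods are complements.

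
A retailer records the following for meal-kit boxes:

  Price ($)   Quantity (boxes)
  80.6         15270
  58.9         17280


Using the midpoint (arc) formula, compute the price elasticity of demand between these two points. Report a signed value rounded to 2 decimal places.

-0.40

%ΔQ = (17280 − 15270) / [(15270 + 17280)/2] = 2010/16275 = 0.123502…
%ΔP = (58.9 − 80.6) / [(80.6 + 58.9)/2] = -21.7/69.75 = -0.311111…
Arc Ed = %ΔQ / %ΔP = (2010/16275) / (-21.7/69.75) = -0.3969…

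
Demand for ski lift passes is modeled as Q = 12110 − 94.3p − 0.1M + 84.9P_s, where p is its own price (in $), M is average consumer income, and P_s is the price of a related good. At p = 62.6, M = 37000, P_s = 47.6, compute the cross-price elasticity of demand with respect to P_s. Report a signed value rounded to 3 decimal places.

0.617

At the given values, Q = 12110 − 94.3(62.6) − 0.1(37000) + 84.9(47.6) = 6548.06.
∂Q/∂P_s = 84.9.
E = (84.9) × (47.6/6548.06) = 0.61716…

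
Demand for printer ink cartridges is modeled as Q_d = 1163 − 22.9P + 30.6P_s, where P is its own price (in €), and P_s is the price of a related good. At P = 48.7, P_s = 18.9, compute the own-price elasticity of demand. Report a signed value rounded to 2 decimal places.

-1.78

At the given values, Q_d = 1163 − 22.9(48.7) + 30.6(18.9) = 626.11.
∂Q_d/∂P = −22.9.
E = (-22.9) × (48.7/626.11) = -1.7812…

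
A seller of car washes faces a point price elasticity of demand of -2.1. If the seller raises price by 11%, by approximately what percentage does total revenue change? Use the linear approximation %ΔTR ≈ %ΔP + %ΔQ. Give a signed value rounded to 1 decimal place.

%ΔQ ≈ Ed × %ΔP = (-2.1) × (+11%) = -23.1000%
%ΔTR ≈ %ΔP + %ΔQ = (+11%) + (-23.1000%) = -12.1000%

-12.1%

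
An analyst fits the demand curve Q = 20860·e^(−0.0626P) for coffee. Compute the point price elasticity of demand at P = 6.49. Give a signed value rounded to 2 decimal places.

dQ/dP = −0.0626·Q = -869.853. At P = 6.49, Q = 13895.4.
Ed = (dQ/dP)·(P/Q) = (-869.853) × (6.49/13895.4) = -0.4062…

-0.41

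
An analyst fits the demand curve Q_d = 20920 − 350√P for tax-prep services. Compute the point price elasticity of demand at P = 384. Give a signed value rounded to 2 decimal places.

dQ_d/dP = −350/(2√P) = -8.93043. At P = 384, Q_d = 14061.4.
Ed = (dQ_d/dP)·(P/Q_d) = (-8.93043) × (384/14061.4) = -0.2438…

-0.24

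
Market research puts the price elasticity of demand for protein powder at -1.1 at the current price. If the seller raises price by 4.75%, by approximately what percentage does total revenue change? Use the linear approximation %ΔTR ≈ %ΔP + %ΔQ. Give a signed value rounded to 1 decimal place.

%ΔQ ≈ Ed × %ΔP = (-1.1) × (+4.75%) = -5.2250%
%ΔTR ≈ %ΔP + %ΔQ = (+4.75%) + (-5.2250%) = -0.4750%

-0.5%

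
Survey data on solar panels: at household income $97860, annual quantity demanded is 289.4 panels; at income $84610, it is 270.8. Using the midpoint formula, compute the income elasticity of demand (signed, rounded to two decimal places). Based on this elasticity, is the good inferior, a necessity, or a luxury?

0.46; necessity

%ΔQ = (270.8 − 289.4)/[( 289.4 + 270.8)/2] = -18.6/280.1 = -0.066404…
%ΔIncome = (84610 − 97860)/[( 97860 + 84610)/2] = -13250/91235 = -0.145229…
E_income = (-18.6/280.1) / (-13250/91235) = 0.4572…
0 < E_income < 1 ⇒ normal good, necessity.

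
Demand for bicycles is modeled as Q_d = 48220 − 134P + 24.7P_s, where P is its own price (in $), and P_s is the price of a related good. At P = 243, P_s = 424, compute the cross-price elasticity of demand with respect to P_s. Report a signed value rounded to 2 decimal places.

0.40

At the given values, Q_d = 48220 − 134(243) + 24.7(424) = 26130.8.
∂Q_d/∂P_s = 24.7.
E = (24.7) × (424/26130.8) = 0.4007…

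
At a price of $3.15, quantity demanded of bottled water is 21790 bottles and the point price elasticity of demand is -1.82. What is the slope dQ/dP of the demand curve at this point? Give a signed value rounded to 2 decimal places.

-12589.78

Ed = (dQ/dP)·(P/Q) ⇒ dQ/dP = Ed·Q/P = (-1.82)·21790/3.15 = -12589.7777…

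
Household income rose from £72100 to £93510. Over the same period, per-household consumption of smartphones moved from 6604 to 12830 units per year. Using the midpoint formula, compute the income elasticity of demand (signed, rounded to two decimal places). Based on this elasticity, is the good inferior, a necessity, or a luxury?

2.48; luxury

%ΔQ = (12830 − 6604)/[( 6604 + 12830)/2] = 6226/9717 = 0.640732…
%ΔIncome = (93510 − 72100)/[( 72100 + 93510)/2] = 21410/82805 = 0.258559…
E_income = (6226/9717) / (21410/82805) = 2.4780…
E_income > 1 ⇒ normal good, luxury.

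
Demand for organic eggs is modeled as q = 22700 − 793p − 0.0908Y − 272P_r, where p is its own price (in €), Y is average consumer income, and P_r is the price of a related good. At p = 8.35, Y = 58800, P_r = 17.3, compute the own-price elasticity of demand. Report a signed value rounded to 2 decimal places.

At the given values, q = 22700 − 793(8.35) − 0.0908(58800) − 272(17.3) = 6033.81.
∂q/∂p = −793.
E = (-793) × (8.35/6033.81) = -1.0974…

-1.10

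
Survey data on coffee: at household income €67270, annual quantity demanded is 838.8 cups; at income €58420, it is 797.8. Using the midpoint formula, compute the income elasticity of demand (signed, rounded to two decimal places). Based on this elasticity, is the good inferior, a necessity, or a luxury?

0.36; necessity

%ΔQ = (797.8 − 838.8)/[( 838.8 + 797.8)/2] = -41/818.3 = -0.050103…
%ΔIncome = (58420 − 67270)/[( 67270 + 58420)/2] = -8850/62845 = -0.140822…
E_income = (-41/818.3) / (-8850/62845) = 0.3557…
0 < E_income < 1 ⇒ normal good, necessity.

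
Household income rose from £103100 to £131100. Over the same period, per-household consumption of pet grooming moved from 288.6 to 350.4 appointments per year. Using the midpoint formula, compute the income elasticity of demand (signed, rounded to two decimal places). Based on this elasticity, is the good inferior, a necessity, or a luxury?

%ΔQ = (350.4 − 288.6)/[( 288.6 + 350.4)/2] = 61.8/319.5 = 0.193427…
%ΔIncome = (131100 − 103100)/[( 103100 + 131100)/2] = 28000/117100 = 0.239111…
E_income = (61.8/319.5) / (28000/117100) = 0.8089…
0 < E_income < 1 ⇒ normal good, necessity.

0.81; necessity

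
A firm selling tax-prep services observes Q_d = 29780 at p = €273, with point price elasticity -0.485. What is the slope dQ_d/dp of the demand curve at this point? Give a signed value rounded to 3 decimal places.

-52.906

Ed = (dQ_d/dp)·(p/Q_d) ⇒ dQ_d/dp = Ed·Q_d/p = (-0.485)·29780/273 = -52.90586…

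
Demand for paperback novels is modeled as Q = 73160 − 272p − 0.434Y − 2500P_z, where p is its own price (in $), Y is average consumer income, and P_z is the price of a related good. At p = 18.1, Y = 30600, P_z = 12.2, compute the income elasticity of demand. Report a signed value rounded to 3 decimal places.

At the given values, Q = 73160 − 272(18.1) − 0.434(30600) − 2500(12.2) = 24456.4.
∂Q/∂Y = -0.434.
E = (-0.434) × (30600/24456.4) = -0.54302…

-0.543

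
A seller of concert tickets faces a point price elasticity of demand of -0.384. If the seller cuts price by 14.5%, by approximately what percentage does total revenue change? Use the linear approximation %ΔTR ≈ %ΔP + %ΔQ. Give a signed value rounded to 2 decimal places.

-8.93%

%ΔQ ≈ Ed × %ΔP = (-0.384) × (-14.5%) = +5.5680%
%ΔTR ≈ %ΔP + %ΔQ = (-14.5%) + (+5.5680%) = -8.9320%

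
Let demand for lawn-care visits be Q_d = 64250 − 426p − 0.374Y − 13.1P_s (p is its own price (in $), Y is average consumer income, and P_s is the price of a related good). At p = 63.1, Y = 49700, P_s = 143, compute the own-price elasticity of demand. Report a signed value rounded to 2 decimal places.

At the given values, Q_d = 64250 − 426(63.1) − 0.374(49700) − 13.1(143) = 16908.3.
∂Q_d/∂p = −426.
E = (-426) × (63.1/16908.3) = -1.5897…

-1.59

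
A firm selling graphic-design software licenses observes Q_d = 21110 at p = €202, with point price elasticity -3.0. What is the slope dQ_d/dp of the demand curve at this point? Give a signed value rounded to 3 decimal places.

-313.515

Ed = (dQ_d/dp)·(p/Q_d) ⇒ dQ_d/dp = Ed·Q_d/p = (-3.0)·21110/202 = -313.51485…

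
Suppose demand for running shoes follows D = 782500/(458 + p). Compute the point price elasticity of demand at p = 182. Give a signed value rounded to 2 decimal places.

-0.28

dD/dp = −782500/(458 + p)² = -1.9104. At p = 182, D = 1222.66.
Ed = (dD/dp)·(p/D) = (-1.9104) × (182/1222.66) = -0.2843…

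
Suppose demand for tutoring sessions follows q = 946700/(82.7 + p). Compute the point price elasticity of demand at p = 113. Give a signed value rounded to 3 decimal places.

dq/dp = −946700/(82.7 + p)² = -24.719. At p = 113, q = 4837.51.
Ed = (dq/dp)·(p/q) = (-24.719) × (113/4837.51) = -0.57741…

-0.577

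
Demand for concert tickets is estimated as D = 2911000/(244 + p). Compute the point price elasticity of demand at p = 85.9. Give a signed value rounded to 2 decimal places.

dD/dp = −2911000/(244 + p)² = -26.7472. At p = 85.9, D = 8823.89.
Ed = (dD/dp)·(p/D) = (-26.7472) × (85.9/8823.89) = -0.2603…

-0.26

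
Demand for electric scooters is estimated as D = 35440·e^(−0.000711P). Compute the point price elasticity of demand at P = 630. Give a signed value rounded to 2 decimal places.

dD/dP = −0.000711·D = -16.1001. At P = 630, D = 22644.4.
Ed = (dD/dP)·(P/D) = (-16.1001) × (630/22644.4) = -0.4479…

-0.45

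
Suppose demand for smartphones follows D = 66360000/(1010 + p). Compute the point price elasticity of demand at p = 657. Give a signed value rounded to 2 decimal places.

dD/dp = −66360000/(1010 + p)² = -23.88. At p = 657, D = 39808.
Ed = (dD/dp)·(p/D) = (-23.88) × (657/39808) = -0.3941…

-0.39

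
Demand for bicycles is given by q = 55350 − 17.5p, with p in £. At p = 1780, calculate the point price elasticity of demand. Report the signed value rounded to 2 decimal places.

dq/dp = −17.5. At p = 1780, q = 55350 − 17.5(1780) = 24200.
Ed = (dq/dp)·(p/q) = −17.5 × (1780/24200) = -1.2871…

-1.29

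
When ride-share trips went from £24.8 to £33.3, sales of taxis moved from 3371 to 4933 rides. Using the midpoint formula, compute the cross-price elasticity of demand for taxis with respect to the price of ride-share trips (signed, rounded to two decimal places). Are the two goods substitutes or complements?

1.29; substitutes

%ΔQ_{taxis} = (4933 − 3371)/avg = 1562/4152 = 0.376204…
%ΔP_{ride-share trips} = (33.3 − 24.8)/avg = 8.5/29.05 = 0.292598…
E_cross = (1562/4152) / (8.5/29.05) = 1.2857…
E_cross > 0 ⇒ the goods are substitutes.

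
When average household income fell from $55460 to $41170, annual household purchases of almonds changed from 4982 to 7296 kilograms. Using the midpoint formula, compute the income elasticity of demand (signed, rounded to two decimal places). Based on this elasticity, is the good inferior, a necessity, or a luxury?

-1.27; inferior

%ΔQ = (7296 − 4982)/[( 4982 + 7296)/2] = 2314/6139 = 0.376934…
%ΔIncome = (41170 − 55460)/[( 55460 + 41170)/2] = -14290/48315 = -0.295767…
E_income = (2314/6139) / (-14290/48315) = -1.2744…
E_income < 0 ⇒ inferior good.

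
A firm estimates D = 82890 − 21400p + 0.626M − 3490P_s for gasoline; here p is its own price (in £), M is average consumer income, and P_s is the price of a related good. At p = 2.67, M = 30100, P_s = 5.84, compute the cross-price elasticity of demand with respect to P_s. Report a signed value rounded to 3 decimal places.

-0.842

At the given values, D = 82890 − 21400(2.67) + 0.626(30100) − 3490(5.84) = 24213.
∂D/∂P_s = -3490.
E = (-3490) × (5.84/24213) = -0.84176…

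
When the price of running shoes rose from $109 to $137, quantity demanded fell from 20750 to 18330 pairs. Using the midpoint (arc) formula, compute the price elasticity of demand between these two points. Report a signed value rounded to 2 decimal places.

%ΔQ = (18330 − 20750) / [(20750 + 18330)/2] = -2420/19540 = -0.123848…
%ΔP = (137 − 109) / [(109 + 137)/2] = 28/123 = 0.227642…
Arc Ed = %ΔQ / %ΔP = (-2420/19540) / (28/123) = -0.5440…

-0.54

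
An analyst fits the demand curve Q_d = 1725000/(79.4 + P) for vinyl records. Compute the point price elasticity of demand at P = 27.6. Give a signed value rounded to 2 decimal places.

-0.26

dQ_d/dP = −1725000/(79.4 + P)² = -150.668. At P = 27.6, Q_d = 16121.5.
Ed = (dQ_d/dP)·(P/Q_d) = (-150.668) × (27.6/16121.5) = -0.2579…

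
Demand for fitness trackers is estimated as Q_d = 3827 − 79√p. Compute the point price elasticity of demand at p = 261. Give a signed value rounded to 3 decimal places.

dQ_d/dp = −79/(2√p) = -2.44499. At p = 261, Q_d = 2550.72.
Ed = (dQ_d/dp)·(p/Q_d) = (-2.44499) × (261/2550.72) = -0.25018…

-0.250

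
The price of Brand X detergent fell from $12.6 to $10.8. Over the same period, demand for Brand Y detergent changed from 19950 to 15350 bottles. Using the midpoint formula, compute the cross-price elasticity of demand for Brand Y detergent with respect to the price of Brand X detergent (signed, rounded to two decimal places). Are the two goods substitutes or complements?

%ΔQ_{Brand Y detergent} = (15350 − 19950)/avg = -4600/17650 = -0.260623…
%ΔP_{Brand X detergent} = (10.8 − 12.6)/avg = -1.8/11.7 = -0.153846…
E_cross = (-4600/17650) / (-1.8/11.7) = 1.6940…
E_cross > 0 ⇒ the goods are substitutes.

1.69; substitutes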